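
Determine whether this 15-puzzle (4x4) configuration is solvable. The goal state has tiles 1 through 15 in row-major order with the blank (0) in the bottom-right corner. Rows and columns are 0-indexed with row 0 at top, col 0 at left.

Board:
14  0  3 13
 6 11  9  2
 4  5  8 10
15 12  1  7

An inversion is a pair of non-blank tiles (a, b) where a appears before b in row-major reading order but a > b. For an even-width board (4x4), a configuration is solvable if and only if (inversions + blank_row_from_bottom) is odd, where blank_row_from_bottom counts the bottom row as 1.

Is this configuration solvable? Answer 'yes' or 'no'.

Answer: no

Derivation:
Inversions: 56
Blank is in row 0 (0-indexed from top), which is row 4 counting from the bottom (bottom = 1).
56 + 4 = 60, which is even, so the puzzle is not solvable.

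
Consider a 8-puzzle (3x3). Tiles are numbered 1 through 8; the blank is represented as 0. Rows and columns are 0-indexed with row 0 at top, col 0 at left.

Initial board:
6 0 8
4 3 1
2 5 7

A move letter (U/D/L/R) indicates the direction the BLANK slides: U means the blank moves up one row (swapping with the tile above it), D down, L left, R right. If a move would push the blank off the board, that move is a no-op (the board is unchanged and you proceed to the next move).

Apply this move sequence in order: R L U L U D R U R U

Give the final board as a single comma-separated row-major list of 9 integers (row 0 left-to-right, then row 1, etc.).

Answer: 4, 8, 0, 3, 6, 1, 2, 5, 7

Derivation:
After move 1 (R):
6 8 0
4 3 1
2 5 7

After move 2 (L):
6 0 8
4 3 1
2 5 7

After move 3 (U):
6 0 8
4 3 1
2 5 7

After move 4 (L):
0 6 8
4 3 1
2 5 7

After move 5 (U):
0 6 8
4 3 1
2 5 7

After move 6 (D):
4 6 8
0 3 1
2 5 7

After move 7 (R):
4 6 8
3 0 1
2 5 7

After move 8 (U):
4 0 8
3 6 1
2 5 7

After move 9 (R):
4 8 0
3 6 1
2 5 7

After move 10 (U):
4 8 0
3 6 1
2 5 7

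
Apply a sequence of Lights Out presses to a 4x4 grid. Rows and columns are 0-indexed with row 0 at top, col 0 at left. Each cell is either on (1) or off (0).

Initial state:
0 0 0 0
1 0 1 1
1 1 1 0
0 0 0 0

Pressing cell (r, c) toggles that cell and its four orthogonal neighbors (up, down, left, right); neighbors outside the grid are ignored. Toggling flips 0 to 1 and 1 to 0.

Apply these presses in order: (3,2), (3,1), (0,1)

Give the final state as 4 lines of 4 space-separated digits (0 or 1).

Answer: 1 1 1 0
1 1 1 1
1 0 0 0
1 0 0 1

Derivation:
After press 1 at (3,2):
0 0 0 0
1 0 1 1
1 1 0 0
0 1 1 1

After press 2 at (3,1):
0 0 0 0
1 0 1 1
1 0 0 0
1 0 0 1

After press 3 at (0,1):
1 1 1 0
1 1 1 1
1 0 0 0
1 0 0 1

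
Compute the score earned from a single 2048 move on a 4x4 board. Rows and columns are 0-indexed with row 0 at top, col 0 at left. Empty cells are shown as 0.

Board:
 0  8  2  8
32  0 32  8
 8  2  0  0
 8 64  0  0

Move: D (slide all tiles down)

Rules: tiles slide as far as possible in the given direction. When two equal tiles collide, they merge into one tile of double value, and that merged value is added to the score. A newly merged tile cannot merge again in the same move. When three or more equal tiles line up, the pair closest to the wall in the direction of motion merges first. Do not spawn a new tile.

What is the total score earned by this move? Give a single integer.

Slide down:
col 0: [0, 32, 8, 8] -> [0, 0, 32, 16]  score +16 (running 16)
col 1: [8, 0, 2, 64] -> [0, 8, 2, 64]  score +0 (running 16)
col 2: [2, 32, 0, 0] -> [0, 0, 2, 32]  score +0 (running 16)
col 3: [8, 8, 0, 0] -> [0, 0, 0, 16]  score +16 (running 32)
Board after move:
 0  0  0  0
 0  8  0  0
32  2  2  0
16 64 32 16

Answer: 32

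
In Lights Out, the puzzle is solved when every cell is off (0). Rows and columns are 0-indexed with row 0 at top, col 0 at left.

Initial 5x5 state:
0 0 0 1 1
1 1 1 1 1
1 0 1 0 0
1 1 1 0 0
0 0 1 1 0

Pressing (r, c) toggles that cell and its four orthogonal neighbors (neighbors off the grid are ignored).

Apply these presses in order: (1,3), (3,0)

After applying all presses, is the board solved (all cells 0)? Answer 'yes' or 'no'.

After press 1 at (1,3):
0 0 0 0 1
1 1 0 0 0
1 0 1 1 0
1 1 1 0 0
0 0 1 1 0

After press 2 at (3,0):
0 0 0 0 1
1 1 0 0 0
0 0 1 1 0
0 0 1 0 0
1 0 1 1 0

Lights still on: 9

Answer: no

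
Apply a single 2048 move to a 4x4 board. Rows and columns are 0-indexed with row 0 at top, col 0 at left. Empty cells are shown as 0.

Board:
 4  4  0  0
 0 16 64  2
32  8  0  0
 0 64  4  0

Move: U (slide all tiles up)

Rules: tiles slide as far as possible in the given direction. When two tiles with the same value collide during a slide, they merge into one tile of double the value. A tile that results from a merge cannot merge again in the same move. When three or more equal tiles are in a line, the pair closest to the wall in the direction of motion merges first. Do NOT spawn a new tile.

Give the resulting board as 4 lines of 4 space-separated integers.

Answer:  4  4 64  2
32 16  4  0
 0  8  0  0
 0 64  0  0

Derivation:
Slide up:
col 0: [4, 0, 32, 0] -> [4, 32, 0, 0]
col 1: [4, 16, 8, 64] -> [4, 16, 8, 64]
col 2: [0, 64, 0, 4] -> [64, 4, 0, 0]
col 3: [0, 2, 0, 0] -> [2, 0, 0, 0]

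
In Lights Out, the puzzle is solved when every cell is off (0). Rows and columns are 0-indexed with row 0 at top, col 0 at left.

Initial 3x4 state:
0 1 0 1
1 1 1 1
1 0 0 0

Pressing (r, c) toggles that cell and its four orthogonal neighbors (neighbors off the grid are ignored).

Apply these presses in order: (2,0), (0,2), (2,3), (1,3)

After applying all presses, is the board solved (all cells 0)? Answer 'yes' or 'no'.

After press 1 at (2,0):
0 1 0 1
0 1 1 1
0 1 0 0

After press 2 at (0,2):
0 0 1 0
0 1 0 1
0 1 0 0

After press 3 at (2,3):
0 0 1 0
0 1 0 0
0 1 1 1

After press 4 at (1,3):
0 0 1 1
0 1 1 1
0 1 1 0

Lights still on: 7

Answer: no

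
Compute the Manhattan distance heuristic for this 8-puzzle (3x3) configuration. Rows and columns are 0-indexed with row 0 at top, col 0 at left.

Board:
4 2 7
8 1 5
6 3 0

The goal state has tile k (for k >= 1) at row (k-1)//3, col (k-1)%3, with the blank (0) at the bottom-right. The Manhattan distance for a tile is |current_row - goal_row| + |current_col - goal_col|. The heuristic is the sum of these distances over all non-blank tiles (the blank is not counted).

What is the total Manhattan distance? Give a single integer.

Answer: 16

Derivation:
Tile 4: at (0,0), goal (1,0), distance |0-1|+|0-0| = 1
Tile 2: at (0,1), goal (0,1), distance |0-0|+|1-1| = 0
Tile 7: at (0,2), goal (2,0), distance |0-2|+|2-0| = 4
Tile 8: at (1,0), goal (2,1), distance |1-2|+|0-1| = 2
Tile 1: at (1,1), goal (0,0), distance |1-0|+|1-0| = 2
Tile 5: at (1,2), goal (1,1), distance |1-1|+|2-1| = 1
Tile 6: at (2,0), goal (1,2), distance |2-1|+|0-2| = 3
Tile 3: at (2,1), goal (0,2), distance |2-0|+|1-2| = 3
Sum: 1 + 0 + 4 + 2 + 2 + 1 + 3 + 3 = 16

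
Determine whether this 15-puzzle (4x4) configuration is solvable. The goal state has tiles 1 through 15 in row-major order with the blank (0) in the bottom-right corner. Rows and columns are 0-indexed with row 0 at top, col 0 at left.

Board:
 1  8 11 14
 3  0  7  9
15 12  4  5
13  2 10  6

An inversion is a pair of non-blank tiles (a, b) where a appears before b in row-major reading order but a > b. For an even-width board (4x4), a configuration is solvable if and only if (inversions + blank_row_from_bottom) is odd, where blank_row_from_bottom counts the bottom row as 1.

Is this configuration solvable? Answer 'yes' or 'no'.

Inversions: 51
Blank is in row 1 (0-indexed from top), which is row 3 counting from the bottom (bottom = 1).
51 + 3 = 54, which is even, so the puzzle is not solvable.

Answer: no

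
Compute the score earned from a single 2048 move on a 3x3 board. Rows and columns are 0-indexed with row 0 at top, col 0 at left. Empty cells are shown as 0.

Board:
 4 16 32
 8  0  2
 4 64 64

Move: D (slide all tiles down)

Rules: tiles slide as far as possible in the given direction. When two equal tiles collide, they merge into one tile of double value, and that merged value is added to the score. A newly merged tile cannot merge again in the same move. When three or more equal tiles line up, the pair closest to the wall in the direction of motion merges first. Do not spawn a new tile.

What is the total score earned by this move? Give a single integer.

Answer: 0

Derivation:
Slide down:
col 0: [4, 8, 4] -> [4, 8, 4]  score +0 (running 0)
col 1: [16, 0, 64] -> [0, 16, 64]  score +0 (running 0)
col 2: [32, 2, 64] -> [32, 2, 64]  score +0 (running 0)
Board after move:
 4  0 32
 8 16  2
 4 64 64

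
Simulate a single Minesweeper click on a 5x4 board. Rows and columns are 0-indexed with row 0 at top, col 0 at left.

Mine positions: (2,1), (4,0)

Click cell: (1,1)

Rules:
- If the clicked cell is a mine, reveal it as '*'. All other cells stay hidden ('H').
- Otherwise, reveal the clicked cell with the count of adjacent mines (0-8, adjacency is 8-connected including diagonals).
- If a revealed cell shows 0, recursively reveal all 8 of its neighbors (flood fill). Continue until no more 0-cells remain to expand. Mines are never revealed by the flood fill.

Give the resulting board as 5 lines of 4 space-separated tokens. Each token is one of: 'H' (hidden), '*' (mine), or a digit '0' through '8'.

H H H H
H 1 H H
H H H H
H H H H
H H H H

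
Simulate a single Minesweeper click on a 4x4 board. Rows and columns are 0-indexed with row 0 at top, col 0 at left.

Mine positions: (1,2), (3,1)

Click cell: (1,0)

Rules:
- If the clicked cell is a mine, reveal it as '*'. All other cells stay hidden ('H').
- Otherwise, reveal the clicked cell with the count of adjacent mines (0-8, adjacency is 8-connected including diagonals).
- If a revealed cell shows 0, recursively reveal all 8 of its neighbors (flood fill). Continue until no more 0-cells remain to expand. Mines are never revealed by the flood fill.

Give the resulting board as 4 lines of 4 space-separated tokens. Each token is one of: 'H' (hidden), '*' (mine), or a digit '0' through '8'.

0 1 H H
0 1 H H
1 2 H H
H H H H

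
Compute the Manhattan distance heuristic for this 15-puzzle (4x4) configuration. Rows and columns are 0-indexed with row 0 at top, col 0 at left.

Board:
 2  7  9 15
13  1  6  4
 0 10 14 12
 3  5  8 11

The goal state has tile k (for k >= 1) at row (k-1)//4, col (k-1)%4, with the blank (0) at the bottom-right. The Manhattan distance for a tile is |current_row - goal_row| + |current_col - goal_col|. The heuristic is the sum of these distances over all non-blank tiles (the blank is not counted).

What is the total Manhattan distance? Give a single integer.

Tile 2: (0,0)->(0,1) = 1
Tile 7: (0,1)->(1,2) = 2
Tile 9: (0,2)->(2,0) = 4
Tile 15: (0,3)->(3,2) = 4
Tile 13: (1,0)->(3,0) = 2
Tile 1: (1,1)->(0,0) = 2
Tile 6: (1,2)->(1,1) = 1
Tile 4: (1,3)->(0,3) = 1
Tile 10: (2,1)->(2,1) = 0
Tile 14: (2,2)->(3,1) = 2
Tile 12: (2,3)->(2,3) = 0
Tile 3: (3,0)->(0,2) = 5
Tile 5: (3,1)->(1,0) = 3
Tile 8: (3,2)->(1,3) = 3
Tile 11: (3,3)->(2,2) = 2
Sum: 1 + 2 + 4 + 4 + 2 + 2 + 1 + 1 + 0 + 2 + 0 + 5 + 3 + 3 + 2 = 32

Answer: 32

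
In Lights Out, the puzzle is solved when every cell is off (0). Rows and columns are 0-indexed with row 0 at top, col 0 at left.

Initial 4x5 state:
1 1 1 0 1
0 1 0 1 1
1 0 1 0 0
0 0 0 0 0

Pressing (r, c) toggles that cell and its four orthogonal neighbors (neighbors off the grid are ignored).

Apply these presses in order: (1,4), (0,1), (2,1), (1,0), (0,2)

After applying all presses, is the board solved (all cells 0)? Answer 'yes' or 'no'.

After press 1 at (1,4):
1 1 1 0 0
0 1 0 0 0
1 0 1 0 1
0 0 0 0 0

After press 2 at (0,1):
0 0 0 0 0
0 0 0 0 0
1 0 1 0 1
0 0 0 0 0

After press 3 at (2,1):
0 0 0 0 0
0 1 0 0 0
0 1 0 0 1
0 1 0 0 0

After press 4 at (1,0):
1 0 0 0 0
1 0 0 0 0
1 1 0 0 1
0 1 0 0 0

After press 5 at (0,2):
1 1 1 1 0
1 0 1 0 0
1 1 0 0 1
0 1 0 0 0

Lights still on: 10

Answer: no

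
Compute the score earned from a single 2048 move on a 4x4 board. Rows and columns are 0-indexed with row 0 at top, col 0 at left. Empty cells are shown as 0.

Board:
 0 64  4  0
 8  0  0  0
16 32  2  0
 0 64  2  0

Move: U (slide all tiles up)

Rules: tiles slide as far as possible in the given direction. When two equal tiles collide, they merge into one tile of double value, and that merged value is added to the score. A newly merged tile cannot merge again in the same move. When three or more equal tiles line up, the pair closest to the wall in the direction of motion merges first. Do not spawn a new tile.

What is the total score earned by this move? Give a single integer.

Slide up:
col 0: [0, 8, 16, 0] -> [8, 16, 0, 0]  score +0 (running 0)
col 1: [64, 0, 32, 64] -> [64, 32, 64, 0]  score +0 (running 0)
col 2: [4, 0, 2, 2] -> [4, 4, 0, 0]  score +4 (running 4)
col 3: [0, 0, 0, 0] -> [0, 0, 0, 0]  score +0 (running 4)
Board after move:
 8 64  4  0
16 32  4  0
 0 64  0  0
 0  0  0  0

Answer: 4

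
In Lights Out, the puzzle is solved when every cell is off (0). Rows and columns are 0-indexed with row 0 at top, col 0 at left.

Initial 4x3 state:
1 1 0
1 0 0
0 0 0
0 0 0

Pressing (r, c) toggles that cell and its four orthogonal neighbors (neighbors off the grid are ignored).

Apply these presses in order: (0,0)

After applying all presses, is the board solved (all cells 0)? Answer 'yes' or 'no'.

After press 1 at (0,0):
0 0 0
0 0 0
0 0 0
0 0 0

Lights still on: 0

Answer: yes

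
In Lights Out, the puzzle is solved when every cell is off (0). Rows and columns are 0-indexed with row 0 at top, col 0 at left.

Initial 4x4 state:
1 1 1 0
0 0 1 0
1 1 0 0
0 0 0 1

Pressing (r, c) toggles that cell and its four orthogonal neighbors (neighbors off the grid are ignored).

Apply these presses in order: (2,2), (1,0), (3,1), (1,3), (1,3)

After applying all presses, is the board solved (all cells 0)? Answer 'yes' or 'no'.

Answer: no

Derivation:
After press 1 at (2,2):
1 1 1 0
0 0 0 0
1 0 1 1
0 0 1 1

After press 2 at (1,0):
0 1 1 0
1 1 0 0
0 0 1 1
0 0 1 1

After press 3 at (3,1):
0 1 1 0
1 1 0 0
0 1 1 1
1 1 0 1

After press 4 at (1,3):
0 1 1 1
1 1 1 1
0 1 1 0
1 1 0 1

After press 5 at (1,3):
0 1 1 0
1 1 0 0
0 1 1 1
1 1 0 1

Lights still on: 10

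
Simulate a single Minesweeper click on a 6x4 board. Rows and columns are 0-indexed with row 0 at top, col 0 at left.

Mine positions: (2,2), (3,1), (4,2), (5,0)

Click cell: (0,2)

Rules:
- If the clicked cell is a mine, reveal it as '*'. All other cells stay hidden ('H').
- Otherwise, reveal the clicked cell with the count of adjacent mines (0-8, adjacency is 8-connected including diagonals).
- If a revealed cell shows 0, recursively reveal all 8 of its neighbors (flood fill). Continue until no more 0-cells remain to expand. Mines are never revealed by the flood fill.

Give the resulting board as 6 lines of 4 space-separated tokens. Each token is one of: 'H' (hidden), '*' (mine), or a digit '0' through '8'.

0 0 0 0
0 1 1 1
1 2 H H
H H H H
H H H H
H H H H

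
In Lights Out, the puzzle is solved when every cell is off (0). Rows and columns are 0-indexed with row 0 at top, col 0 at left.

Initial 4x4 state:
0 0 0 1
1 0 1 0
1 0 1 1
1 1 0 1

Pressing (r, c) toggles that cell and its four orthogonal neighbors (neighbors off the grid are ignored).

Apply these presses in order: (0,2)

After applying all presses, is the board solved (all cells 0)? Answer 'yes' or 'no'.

Answer: no

Derivation:
After press 1 at (0,2):
0 1 1 0
1 0 0 0
1 0 1 1
1 1 0 1

Lights still on: 9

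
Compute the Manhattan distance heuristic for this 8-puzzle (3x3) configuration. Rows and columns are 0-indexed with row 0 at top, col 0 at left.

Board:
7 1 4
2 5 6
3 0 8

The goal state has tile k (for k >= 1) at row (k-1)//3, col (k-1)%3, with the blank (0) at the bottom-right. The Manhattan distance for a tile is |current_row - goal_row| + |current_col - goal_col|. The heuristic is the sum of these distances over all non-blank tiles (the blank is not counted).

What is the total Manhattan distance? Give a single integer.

Answer: 13

Derivation:
Tile 7: (0,0)->(2,0) = 2
Tile 1: (0,1)->(0,0) = 1
Tile 4: (0,2)->(1,0) = 3
Tile 2: (1,0)->(0,1) = 2
Tile 5: (1,1)->(1,1) = 0
Tile 6: (1,2)->(1,2) = 0
Tile 3: (2,0)->(0,2) = 4
Tile 8: (2,2)->(2,1) = 1
Sum: 2 + 1 + 3 + 2 + 0 + 0 + 4 + 1 = 13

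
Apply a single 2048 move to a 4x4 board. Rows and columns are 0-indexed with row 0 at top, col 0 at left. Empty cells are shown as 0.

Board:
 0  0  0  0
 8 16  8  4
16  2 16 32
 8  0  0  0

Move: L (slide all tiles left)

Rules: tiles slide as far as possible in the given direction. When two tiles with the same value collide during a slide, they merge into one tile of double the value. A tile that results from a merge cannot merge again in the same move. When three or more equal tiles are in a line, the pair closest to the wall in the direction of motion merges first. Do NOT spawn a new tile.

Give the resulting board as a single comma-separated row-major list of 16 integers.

Answer: 0, 0, 0, 0, 8, 16, 8, 4, 16, 2, 16, 32, 8, 0, 0, 0

Derivation:
Slide left:
row 0: [0, 0, 0, 0] -> [0, 0, 0, 0]
row 1: [8, 16, 8, 4] -> [8, 16, 8, 4]
row 2: [16, 2, 16, 32] -> [16, 2, 16, 32]
row 3: [8, 0, 0, 0] -> [8, 0, 0, 0]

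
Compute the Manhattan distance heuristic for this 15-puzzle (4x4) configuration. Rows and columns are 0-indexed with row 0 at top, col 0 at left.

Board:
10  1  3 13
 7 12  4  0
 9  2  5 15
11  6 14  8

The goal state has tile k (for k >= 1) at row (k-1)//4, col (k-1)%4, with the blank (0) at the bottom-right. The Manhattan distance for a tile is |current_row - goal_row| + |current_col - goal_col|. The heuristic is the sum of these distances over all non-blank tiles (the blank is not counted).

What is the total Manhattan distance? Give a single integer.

Answer: 32

Derivation:
Tile 10: (0,0)->(2,1) = 3
Tile 1: (0,1)->(0,0) = 1
Tile 3: (0,2)->(0,2) = 0
Tile 13: (0,3)->(3,0) = 6
Tile 7: (1,0)->(1,2) = 2
Tile 12: (1,1)->(2,3) = 3
Tile 4: (1,2)->(0,3) = 2
Tile 9: (2,0)->(2,0) = 0
Tile 2: (2,1)->(0,1) = 2
Tile 5: (2,2)->(1,0) = 3
Tile 15: (2,3)->(3,2) = 2
Tile 11: (3,0)->(2,2) = 3
Tile 6: (3,1)->(1,1) = 2
Tile 14: (3,2)->(3,1) = 1
Tile 8: (3,3)->(1,3) = 2
Sum: 3 + 1 + 0 + 6 + 2 + 3 + 2 + 0 + 2 + 3 + 2 + 3 + 2 + 1 + 2 = 32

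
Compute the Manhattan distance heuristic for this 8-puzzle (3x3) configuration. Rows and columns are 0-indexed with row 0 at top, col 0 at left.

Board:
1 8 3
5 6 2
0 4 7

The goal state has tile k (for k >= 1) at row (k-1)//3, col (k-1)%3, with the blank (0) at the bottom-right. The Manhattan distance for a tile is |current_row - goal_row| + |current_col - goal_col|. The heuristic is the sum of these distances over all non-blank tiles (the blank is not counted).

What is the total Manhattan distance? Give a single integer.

Answer: 10

Derivation:
Tile 1: at (0,0), goal (0,0), distance |0-0|+|0-0| = 0
Tile 8: at (0,1), goal (2,1), distance |0-2|+|1-1| = 2
Tile 3: at (0,2), goal (0,2), distance |0-0|+|2-2| = 0
Tile 5: at (1,0), goal (1,1), distance |1-1|+|0-1| = 1
Tile 6: at (1,1), goal (1,2), distance |1-1|+|1-2| = 1
Tile 2: at (1,2), goal (0,1), distance |1-0|+|2-1| = 2
Tile 4: at (2,1), goal (1,0), distance |2-1|+|1-0| = 2
Tile 7: at (2,2), goal (2,0), distance |2-2|+|2-0| = 2
Sum: 0 + 2 + 0 + 1 + 1 + 2 + 2 + 2 = 10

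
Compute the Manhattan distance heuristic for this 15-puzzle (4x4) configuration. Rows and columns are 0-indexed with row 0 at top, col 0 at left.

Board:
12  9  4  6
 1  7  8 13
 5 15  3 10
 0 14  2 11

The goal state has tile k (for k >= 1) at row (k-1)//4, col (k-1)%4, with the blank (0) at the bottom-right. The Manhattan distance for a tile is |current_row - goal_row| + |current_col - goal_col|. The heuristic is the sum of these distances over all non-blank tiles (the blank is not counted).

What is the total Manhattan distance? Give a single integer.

Tile 12: at (0,0), goal (2,3), distance |0-2|+|0-3| = 5
Tile 9: at (0,1), goal (2,0), distance |0-2|+|1-0| = 3
Tile 4: at (0,2), goal (0,3), distance |0-0|+|2-3| = 1
Tile 6: at (0,3), goal (1,1), distance |0-1|+|3-1| = 3
Tile 1: at (1,0), goal (0,0), distance |1-0|+|0-0| = 1
Tile 7: at (1,1), goal (1,2), distance |1-1|+|1-2| = 1
Tile 8: at (1,2), goal (1,3), distance |1-1|+|2-3| = 1
Tile 13: at (1,3), goal (3,0), distance |1-3|+|3-0| = 5
Tile 5: at (2,0), goal (1,0), distance |2-1|+|0-0| = 1
Tile 15: at (2,1), goal (3,2), distance |2-3|+|1-2| = 2
Tile 3: at (2,2), goal (0,2), distance |2-0|+|2-2| = 2
Tile 10: at (2,3), goal (2,1), distance |2-2|+|3-1| = 2
Tile 14: at (3,1), goal (3,1), distance |3-3|+|1-1| = 0
Tile 2: at (3,2), goal (0,1), distance |3-0|+|2-1| = 4
Tile 11: at (3,3), goal (2,2), distance |3-2|+|3-2| = 2
Sum: 5 + 3 + 1 + 3 + 1 + 1 + 1 + 5 + 1 + 2 + 2 + 2 + 0 + 4 + 2 = 33

Answer: 33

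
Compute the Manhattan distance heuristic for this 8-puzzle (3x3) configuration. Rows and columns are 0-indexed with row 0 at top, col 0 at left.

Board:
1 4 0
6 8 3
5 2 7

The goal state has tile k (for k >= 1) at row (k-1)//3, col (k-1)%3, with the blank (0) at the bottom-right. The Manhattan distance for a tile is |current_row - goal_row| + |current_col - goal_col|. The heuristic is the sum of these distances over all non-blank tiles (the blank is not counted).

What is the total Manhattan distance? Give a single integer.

Tile 1: (0,0)->(0,0) = 0
Tile 4: (0,1)->(1,0) = 2
Tile 6: (1,0)->(1,2) = 2
Tile 8: (1,1)->(2,1) = 1
Tile 3: (1,2)->(0,2) = 1
Tile 5: (2,0)->(1,1) = 2
Tile 2: (2,1)->(0,1) = 2
Tile 7: (2,2)->(2,0) = 2
Sum: 0 + 2 + 2 + 1 + 1 + 2 + 2 + 2 = 12

Answer: 12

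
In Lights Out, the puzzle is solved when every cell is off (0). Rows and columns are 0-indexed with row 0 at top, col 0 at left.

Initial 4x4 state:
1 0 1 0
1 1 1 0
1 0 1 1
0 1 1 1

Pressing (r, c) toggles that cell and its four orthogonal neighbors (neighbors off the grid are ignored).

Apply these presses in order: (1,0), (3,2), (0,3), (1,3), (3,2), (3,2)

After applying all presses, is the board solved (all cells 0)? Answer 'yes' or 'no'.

Answer: yes

Derivation:
After press 1 at (1,0):
0 0 1 0
0 0 1 0
0 0 1 1
0 1 1 1

After press 2 at (3,2):
0 0 1 0
0 0 1 0
0 0 0 1
0 0 0 0

After press 3 at (0,3):
0 0 0 1
0 0 1 1
0 0 0 1
0 0 0 0

After press 4 at (1,3):
0 0 0 0
0 0 0 0
0 0 0 0
0 0 0 0

After press 5 at (3,2):
0 0 0 0
0 0 0 0
0 0 1 0
0 1 1 1

After press 6 at (3,2):
0 0 0 0
0 0 0 0
0 0 0 0
0 0 0 0

Lights still on: 0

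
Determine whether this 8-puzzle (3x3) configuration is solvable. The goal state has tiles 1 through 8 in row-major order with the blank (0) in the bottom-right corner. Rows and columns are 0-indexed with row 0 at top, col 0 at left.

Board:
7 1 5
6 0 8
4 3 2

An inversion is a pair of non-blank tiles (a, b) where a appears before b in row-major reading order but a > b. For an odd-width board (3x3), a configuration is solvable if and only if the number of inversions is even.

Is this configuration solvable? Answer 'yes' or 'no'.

Inversions (pairs i<j in row-major order where tile[i] > tile[j] > 0): 18
18 is even, so the puzzle is solvable.

Answer: yes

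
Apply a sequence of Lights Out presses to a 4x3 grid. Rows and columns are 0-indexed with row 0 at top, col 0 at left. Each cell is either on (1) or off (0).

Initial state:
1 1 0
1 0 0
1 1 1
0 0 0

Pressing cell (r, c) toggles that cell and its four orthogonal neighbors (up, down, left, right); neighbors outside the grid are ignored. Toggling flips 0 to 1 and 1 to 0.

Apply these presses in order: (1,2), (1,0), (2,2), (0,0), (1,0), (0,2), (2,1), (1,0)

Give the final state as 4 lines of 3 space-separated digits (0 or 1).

Answer: 1 1 0
1 1 1
1 1 0
0 1 1

Derivation:
After press 1 at (1,2):
1 1 1
1 1 1
1 1 0
0 0 0

After press 2 at (1,0):
0 1 1
0 0 1
0 1 0
0 0 0

After press 3 at (2,2):
0 1 1
0 0 0
0 0 1
0 0 1

After press 4 at (0,0):
1 0 1
1 0 0
0 0 1
0 0 1

After press 5 at (1,0):
0 0 1
0 1 0
1 0 1
0 0 1

After press 6 at (0,2):
0 1 0
0 1 1
1 0 1
0 0 1

After press 7 at (2,1):
0 1 0
0 0 1
0 1 0
0 1 1

After press 8 at (1,0):
1 1 0
1 1 1
1 1 0
0 1 1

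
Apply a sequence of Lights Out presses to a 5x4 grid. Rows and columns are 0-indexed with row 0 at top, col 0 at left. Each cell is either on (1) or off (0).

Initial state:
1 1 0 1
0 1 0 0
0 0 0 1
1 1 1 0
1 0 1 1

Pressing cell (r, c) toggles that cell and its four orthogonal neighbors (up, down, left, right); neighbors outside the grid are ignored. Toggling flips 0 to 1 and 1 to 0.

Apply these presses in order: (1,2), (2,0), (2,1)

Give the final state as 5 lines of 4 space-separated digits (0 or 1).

After press 1 at (1,2):
1 1 1 1
0 0 1 1
0 0 1 1
1 1 1 0
1 0 1 1

After press 2 at (2,0):
1 1 1 1
1 0 1 1
1 1 1 1
0 1 1 0
1 0 1 1

After press 3 at (2,1):
1 1 1 1
1 1 1 1
0 0 0 1
0 0 1 0
1 0 1 1

Answer: 1 1 1 1
1 1 1 1
0 0 0 1
0 0 1 0
1 0 1 1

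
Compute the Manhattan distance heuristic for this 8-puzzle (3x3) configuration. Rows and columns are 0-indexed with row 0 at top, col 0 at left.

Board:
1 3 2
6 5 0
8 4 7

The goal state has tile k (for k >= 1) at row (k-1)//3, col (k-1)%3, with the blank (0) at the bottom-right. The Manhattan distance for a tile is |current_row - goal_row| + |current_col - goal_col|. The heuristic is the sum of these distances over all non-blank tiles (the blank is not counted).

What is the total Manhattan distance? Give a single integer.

Tile 1: at (0,0), goal (0,0), distance |0-0|+|0-0| = 0
Tile 3: at (0,1), goal (0,2), distance |0-0|+|1-2| = 1
Tile 2: at (0,2), goal (0,1), distance |0-0|+|2-1| = 1
Tile 6: at (1,0), goal (1,2), distance |1-1|+|0-2| = 2
Tile 5: at (1,1), goal (1,1), distance |1-1|+|1-1| = 0
Tile 8: at (2,0), goal (2,1), distance |2-2|+|0-1| = 1
Tile 4: at (2,1), goal (1,0), distance |2-1|+|1-0| = 2
Tile 7: at (2,2), goal (2,0), distance |2-2|+|2-0| = 2
Sum: 0 + 1 + 1 + 2 + 0 + 1 + 2 + 2 = 9

Answer: 9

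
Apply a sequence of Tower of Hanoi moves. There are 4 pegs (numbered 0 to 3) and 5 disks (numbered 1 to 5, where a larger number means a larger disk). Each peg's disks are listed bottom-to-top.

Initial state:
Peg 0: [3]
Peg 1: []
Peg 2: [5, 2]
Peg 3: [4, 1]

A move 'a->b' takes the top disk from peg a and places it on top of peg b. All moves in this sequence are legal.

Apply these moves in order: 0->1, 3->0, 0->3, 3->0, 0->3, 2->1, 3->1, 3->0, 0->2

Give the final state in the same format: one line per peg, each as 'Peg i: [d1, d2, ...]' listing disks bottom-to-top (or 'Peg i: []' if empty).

Answer: Peg 0: []
Peg 1: [3, 2, 1]
Peg 2: [5, 4]
Peg 3: []

Derivation:
After move 1 (0->1):
Peg 0: []
Peg 1: [3]
Peg 2: [5, 2]
Peg 3: [4, 1]

After move 2 (3->0):
Peg 0: [1]
Peg 1: [3]
Peg 2: [5, 2]
Peg 3: [4]

After move 3 (0->3):
Peg 0: []
Peg 1: [3]
Peg 2: [5, 2]
Peg 3: [4, 1]

After move 4 (3->0):
Peg 0: [1]
Peg 1: [3]
Peg 2: [5, 2]
Peg 3: [4]

After move 5 (0->3):
Peg 0: []
Peg 1: [3]
Peg 2: [5, 2]
Peg 3: [4, 1]

After move 6 (2->1):
Peg 0: []
Peg 1: [3, 2]
Peg 2: [5]
Peg 3: [4, 1]

After move 7 (3->1):
Peg 0: []
Peg 1: [3, 2, 1]
Peg 2: [5]
Peg 3: [4]

After move 8 (3->0):
Peg 0: [4]
Peg 1: [3, 2, 1]
Peg 2: [5]
Peg 3: []

After move 9 (0->2):
Peg 0: []
Peg 1: [3, 2, 1]
Peg 2: [5, 4]
Peg 3: []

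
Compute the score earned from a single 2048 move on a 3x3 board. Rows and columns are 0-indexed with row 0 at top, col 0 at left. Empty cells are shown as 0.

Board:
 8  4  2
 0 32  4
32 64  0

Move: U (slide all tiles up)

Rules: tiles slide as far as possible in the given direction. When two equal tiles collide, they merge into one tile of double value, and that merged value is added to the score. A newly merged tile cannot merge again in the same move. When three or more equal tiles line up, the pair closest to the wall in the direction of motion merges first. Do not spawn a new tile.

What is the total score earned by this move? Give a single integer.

Answer: 0

Derivation:
Slide up:
col 0: [8, 0, 32] -> [8, 32, 0]  score +0 (running 0)
col 1: [4, 32, 64] -> [4, 32, 64]  score +0 (running 0)
col 2: [2, 4, 0] -> [2, 4, 0]  score +0 (running 0)
Board after move:
 8  4  2
32 32  4
 0 64  0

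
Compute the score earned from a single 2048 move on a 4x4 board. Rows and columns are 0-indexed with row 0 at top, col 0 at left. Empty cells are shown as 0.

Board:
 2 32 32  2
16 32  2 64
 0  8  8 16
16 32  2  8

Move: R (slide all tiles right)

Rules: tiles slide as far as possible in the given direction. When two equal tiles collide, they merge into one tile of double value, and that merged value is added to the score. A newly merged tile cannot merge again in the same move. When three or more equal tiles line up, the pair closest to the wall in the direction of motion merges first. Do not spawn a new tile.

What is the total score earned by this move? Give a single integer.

Slide right:
row 0: [2, 32, 32, 2] -> [0, 2, 64, 2]  score +64 (running 64)
row 1: [16, 32, 2, 64] -> [16, 32, 2, 64]  score +0 (running 64)
row 2: [0, 8, 8, 16] -> [0, 0, 16, 16]  score +16 (running 80)
row 3: [16, 32, 2, 8] -> [16, 32, 2, 8]  score +0 (running 80)
Board after move:
 0  2 64  2
16 32  2 64
 0  0 16 16
16 32  2  8

Answer: 80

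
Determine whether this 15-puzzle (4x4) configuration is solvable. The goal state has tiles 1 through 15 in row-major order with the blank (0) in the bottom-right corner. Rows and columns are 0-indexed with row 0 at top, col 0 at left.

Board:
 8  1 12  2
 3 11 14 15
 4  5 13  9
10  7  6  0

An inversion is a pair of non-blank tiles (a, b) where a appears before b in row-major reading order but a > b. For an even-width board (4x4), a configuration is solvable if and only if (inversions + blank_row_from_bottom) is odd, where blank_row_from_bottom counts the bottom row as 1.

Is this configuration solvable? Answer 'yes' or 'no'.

Answer: no

Derivation:
Inversions: 45
Blank is in row 3 (0-indexed from top), which is row 1 counting from the bottom (bottom = 1).
45 + 1 = 46, which is even, so the puzzle is not solvable.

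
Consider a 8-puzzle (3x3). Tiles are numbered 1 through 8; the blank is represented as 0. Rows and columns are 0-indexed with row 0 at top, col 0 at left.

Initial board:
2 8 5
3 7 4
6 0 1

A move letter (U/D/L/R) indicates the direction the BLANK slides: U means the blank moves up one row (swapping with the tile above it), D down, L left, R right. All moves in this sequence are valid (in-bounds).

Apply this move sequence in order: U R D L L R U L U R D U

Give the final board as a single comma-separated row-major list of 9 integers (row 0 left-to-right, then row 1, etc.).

Answer: 8, 0, 5, 2, 3, 1, 6, 4, 7

Derivation:
After move 1 (U):
2 8 5
3 0 4
6 7 1

After move 2 (R):
2 8 5
3 4 0
6 7 1

After move 3 (D):
2 8 5
3 4 1
6 7 0

After move 4 (L):
2 8 5
3 4 1
6 0 7

After move 5 (L):
2 8 5
3 4 1
0 6 7

After move 6 (R):
2 8 5
3 4 1
6 0 7

After move 7 (U):
2 8 5
3 0 1
6 4 7

After move 8 (L):
2 8 5
0 3 1
6 4 7

After move 9 (U):
0 8 5
2 3 1
6 4 7

After move 10 (R):
8 0 5
2 3 1
6 4 7

After move 11 (D):
8 3 5
2 0 1
6 4 7

After move 12 (U):
8 0 5
2 3 1
6 4 7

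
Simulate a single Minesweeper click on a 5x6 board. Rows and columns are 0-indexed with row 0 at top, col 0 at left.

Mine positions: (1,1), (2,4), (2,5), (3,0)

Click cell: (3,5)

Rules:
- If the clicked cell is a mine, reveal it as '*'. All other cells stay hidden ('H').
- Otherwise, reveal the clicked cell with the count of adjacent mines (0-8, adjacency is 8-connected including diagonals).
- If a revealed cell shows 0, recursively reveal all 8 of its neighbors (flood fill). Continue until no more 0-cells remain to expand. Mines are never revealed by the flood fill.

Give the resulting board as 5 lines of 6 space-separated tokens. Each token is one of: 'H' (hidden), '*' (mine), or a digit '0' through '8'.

H H H H H H
H H H H H H
H H H H H H
H H H H H 2
H H H H H H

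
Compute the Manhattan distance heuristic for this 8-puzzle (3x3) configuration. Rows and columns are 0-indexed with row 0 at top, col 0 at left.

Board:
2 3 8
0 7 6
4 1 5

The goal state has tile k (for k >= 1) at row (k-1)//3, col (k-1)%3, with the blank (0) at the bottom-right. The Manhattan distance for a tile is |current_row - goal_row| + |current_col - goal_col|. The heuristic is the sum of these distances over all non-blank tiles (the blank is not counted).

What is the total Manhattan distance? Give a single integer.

Tile 2: at (0,0), goal (0,1), distance |0-0|+|0-1| = 1
Tile 3: at (0,1), goal (0,2), distance |0-0|+|1-2| = 1
Tile 8: at (0,2), goal (2,1), distance |0-2|+|2-1| = 3
Tile 7: at (1,1), goal (2,0), distance |1-2|+|1-0| = 2
Tile 6: at (1,2), goal (1,2), distance |1-1|+|2-2| = 0
Tile 4: at (2,0), goal (1,0), distance |2-1|+|0-0| = 1
Tile 1: at (2,1), goal (0,0), distance |2-0|+|1-0| = 3
Tile 5: at (2,2), goal (1,1), distance |2-1|+|2-1| = 2
Sum: 1 + 1 + 3 + 2 + 0 + 1 + 3 + 2 = 13

Answer: 13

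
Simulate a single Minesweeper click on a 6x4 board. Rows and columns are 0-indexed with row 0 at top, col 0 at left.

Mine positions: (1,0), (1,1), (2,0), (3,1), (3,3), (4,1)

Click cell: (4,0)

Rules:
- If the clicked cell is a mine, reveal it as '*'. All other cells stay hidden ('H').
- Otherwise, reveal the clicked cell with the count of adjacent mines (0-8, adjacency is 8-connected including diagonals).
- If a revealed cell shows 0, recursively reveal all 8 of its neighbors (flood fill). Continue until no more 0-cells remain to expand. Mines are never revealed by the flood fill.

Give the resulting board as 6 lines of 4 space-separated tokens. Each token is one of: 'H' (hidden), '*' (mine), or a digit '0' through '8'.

H H H H
H H H H
H H H H
H H H H
2 H H H
H H H H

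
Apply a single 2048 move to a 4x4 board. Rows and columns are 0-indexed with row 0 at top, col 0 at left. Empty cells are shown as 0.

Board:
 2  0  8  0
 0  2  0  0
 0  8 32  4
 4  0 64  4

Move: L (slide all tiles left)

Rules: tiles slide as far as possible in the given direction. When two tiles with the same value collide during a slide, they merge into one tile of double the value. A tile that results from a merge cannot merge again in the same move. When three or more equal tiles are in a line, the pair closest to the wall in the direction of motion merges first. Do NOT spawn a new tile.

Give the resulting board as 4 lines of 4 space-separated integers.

Slide left:
row 0: [2, 0, 8, 0] -> [2, 8, 0, 0]
row 1: [0, 2, 0, 0] -> [2, 0, 0, 0]
row 2: [0, 8, 32, 4] -> [8, 32, 4, 0]
row 3: [4, 0, 64, 4] -> [4, 64, 4, 0]

Answer:  2  8  0  0
 2  0  0  0
 8 32  4  0
 4 64  4  0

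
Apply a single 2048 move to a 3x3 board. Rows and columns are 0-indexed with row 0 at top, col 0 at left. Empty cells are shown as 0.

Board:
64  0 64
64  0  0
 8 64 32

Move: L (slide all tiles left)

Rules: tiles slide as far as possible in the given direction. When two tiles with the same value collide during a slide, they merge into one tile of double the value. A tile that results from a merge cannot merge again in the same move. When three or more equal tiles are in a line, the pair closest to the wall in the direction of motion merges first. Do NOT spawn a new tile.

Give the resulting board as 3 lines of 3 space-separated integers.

Slide left:
row 0: [64, 0, 64] -> [128, 0, 0]
row 1: [64, 0, 0] -> [64, 0, 0]
row 2: [8, 64, 32] -> [8, 64, 32]

Answer: 128   0   0
 64   0   0
  8  64  32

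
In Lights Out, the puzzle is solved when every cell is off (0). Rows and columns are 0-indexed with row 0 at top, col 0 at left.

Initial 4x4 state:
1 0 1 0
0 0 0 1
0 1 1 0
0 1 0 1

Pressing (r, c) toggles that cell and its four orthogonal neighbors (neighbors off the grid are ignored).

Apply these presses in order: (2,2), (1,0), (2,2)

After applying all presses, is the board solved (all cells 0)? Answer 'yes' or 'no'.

After press 1 at (2,2):
1 0 1 0
0 0 1 1
0 0 0 1
0 1 1 1

After press 2 at (1,0):
0 0 1 0
1 1 1 1
1 0 0 1
0 1 1 1

After press 3 at (2,2):
0 0 1 0
1 1 0 1
1 1 1 0
0 1 0 1

Lights still on: 9

Answer: no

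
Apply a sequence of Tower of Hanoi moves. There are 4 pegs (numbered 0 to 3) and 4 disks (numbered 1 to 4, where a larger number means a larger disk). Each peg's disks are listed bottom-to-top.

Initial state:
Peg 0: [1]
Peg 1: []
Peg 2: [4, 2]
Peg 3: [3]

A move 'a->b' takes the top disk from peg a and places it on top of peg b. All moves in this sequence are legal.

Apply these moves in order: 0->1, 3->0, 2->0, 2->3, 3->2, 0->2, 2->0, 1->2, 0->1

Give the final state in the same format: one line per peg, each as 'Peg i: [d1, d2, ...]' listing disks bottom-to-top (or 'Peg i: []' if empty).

Answer: Peg 0: [3]
Peg 1: [2]
Peg 2: [4, 1]
Peg 3: []

Derivation:
After move 1 (0->1):
Peg 0: []
Peg 1: [1]
Peg 2: [4, 2]
Peg 3: [3]

After move 2 (3->0):
Peg 0: [3]
Peg 1: [1]
Peg 2: [4, 2]
Peg 3: []

After move 3 (2->0):
Peg 0: [3, 2]
Peg 1: [1]
Peg 2: [4]
Peg 3: []

After move 4 (2->3):
Peg 0: [3, 2]
Peg 1: [1]
Peg 2: []
Peg 3: [4]

After move 5 (3->2):
Peg 0: [3, 2]
Peg 1: [1]
Peg 2: [4]
Peg 3: []

After move 6 (0->2):
Peg 0: [3]
Peg 1: [1]
Peg 2: [4, 2]
Peg 3: []

After move 7 (2->0):
Peg 0: [3, 2]
Peg 1: [1]
Peg 2: [4]
Peg 3: []

After move 8 (1->2):
Peg 0: [3, 2]
Peg 1: []
Peg 2: [4, 1]
Peg 3: []

After move 9 (0->1):
Peg 0: [3]
Peg 1: [2]
Peg 2: [4, 1]
Peg 3: []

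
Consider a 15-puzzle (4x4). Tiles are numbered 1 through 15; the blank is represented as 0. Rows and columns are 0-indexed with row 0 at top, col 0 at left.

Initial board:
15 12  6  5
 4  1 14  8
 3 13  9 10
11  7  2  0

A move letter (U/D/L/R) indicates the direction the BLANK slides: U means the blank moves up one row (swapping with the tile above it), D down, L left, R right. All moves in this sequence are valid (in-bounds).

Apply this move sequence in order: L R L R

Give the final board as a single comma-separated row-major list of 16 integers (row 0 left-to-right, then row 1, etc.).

After move 1 (L):
15 12  6  5
 4  1 14  8
 3 13  9 10
11  7  0  2

After move 2 (R):
15 12  6  5
 4  1 14  8
 3 13  9 10
11  7  2  0

After move 3 (L):
15 12  6  5
 4  1 14  8
 3 13  9 10
11  7  0  2

After move 4 (R):
15 12  6  5
 4  1 14  8
 3 13  9 10
11  7  2  0

Answer: 15, 12, 6, 5, 4, 1, 14, 8, 3, 13, 9, 10, 11, 7, 2, 0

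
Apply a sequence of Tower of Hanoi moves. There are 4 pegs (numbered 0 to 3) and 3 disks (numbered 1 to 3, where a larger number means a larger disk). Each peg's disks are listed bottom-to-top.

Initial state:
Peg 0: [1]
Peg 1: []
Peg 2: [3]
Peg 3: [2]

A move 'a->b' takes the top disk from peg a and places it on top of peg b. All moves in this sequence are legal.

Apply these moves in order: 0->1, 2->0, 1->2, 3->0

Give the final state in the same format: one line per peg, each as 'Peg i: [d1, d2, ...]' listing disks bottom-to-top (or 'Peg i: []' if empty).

After move 1 (0->1):
Peg 0: []
Peg 1: [1]
Peg 2: [3]
Peg 3: [2]

After move 2 (2->0):
Peg 0: [3]
Peg 1: [1]
Peg 2: []
Peg 3: [2]

After move 3 (1->2):
Peg 0: [3]
Peg 1: []
Peg 2: [1]
Peg 3: [2]

After move 4 (3->0):
Peg 0: [3, 2]
Peg 1: []
Peg 2: [1]
Peg 3: []

Answer: Peg 0: [3, 2]
Peg 1: []
Peg 2: [1]
Peg 3: []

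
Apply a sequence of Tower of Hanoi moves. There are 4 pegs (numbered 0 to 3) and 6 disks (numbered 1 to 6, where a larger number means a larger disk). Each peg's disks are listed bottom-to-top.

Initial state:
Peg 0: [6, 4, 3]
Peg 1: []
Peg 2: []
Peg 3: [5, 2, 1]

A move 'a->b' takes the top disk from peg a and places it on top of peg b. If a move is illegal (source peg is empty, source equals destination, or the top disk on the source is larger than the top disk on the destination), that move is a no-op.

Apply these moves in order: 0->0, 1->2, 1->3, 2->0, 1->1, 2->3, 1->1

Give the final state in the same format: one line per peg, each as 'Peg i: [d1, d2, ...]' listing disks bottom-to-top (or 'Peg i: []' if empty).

After move 1 (0->0):
Peg 0: [6, 4, 3]
Peg 1: []
Peg 2: []
Peg 3: [5, 2, 1]

After move 2 (1->2):
Peg 0: [6, 4, 3]
Peg 1: []
Peg 2: []
Peg 3: [5, 2, 1]

After move 3 (1->3):
Peg 0: [6, 4, 3]
Peg 1: []
Peg 2: []
Peg 3: [5, 2, 1]

After move 4 (2->0):
Peg 0: [6, 4, 3]
Peg 1: []
Peg 2: []
Peg 3: [5, 2, 1]

After move 5 (1->1):
Peg 0: [6, 4, 3]
Peg 1: []
Peg 2: []
Peg 3: [5, 2, 1]

After move 6 (2->3):
Peg 0: [6, 4, 3]
Peg 1: []
Peg 2: []
Peg 3: [5, 2, 1]

After move 7 (1->1):
Peg 0: [6, 4, 3]
Peg 1: []
Peg 2: []
Peg 3: [5, 2, 1]

Answer: Peg 0: [6, 4, 3]
Peg 1: []
Peg 2: []
Peg 3: [5, 2, 1]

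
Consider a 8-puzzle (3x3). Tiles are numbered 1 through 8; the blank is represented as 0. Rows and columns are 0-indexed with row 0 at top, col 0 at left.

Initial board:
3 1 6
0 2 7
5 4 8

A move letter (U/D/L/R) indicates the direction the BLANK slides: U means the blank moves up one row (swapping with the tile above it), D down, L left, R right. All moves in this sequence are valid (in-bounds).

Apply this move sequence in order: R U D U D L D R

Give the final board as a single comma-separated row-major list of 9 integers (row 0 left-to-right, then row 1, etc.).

After move 1 (R):
3 1 6
2 0 7
5 4 8

After move 2 (U):
3 0 6
2 1 7
5 4 8

After move 3 (D):
3 1 6
2 0 7
5 4 8

After move 4 (U):
3 0 6
2 1 7
5 4 8

After move 5 (D):
3 1 6
2 0 7
5 4 8

After move 6 (L):
3 1 6
0 2 7
5 4 8

After move 7 (D):
3 1 6
5 2 7
0 4 8

After move 8 (R):
3 1 6
5 2 7
4 0 8

Answer: 3, 1, 6, 5, 2, 7, 4, 0, 8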